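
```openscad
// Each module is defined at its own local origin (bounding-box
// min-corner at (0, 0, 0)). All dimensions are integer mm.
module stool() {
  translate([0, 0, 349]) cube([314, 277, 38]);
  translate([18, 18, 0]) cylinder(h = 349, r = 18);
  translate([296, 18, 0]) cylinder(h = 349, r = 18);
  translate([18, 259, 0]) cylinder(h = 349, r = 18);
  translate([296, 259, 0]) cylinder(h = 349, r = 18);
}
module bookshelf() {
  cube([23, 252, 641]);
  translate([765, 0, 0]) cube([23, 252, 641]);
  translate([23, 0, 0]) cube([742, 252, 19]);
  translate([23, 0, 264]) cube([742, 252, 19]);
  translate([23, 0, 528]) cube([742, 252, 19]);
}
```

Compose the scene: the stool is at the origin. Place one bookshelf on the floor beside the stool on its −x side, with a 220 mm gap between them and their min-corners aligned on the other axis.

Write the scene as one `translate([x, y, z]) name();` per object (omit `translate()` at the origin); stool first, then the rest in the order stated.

stool();
translate([-1008, 0, 0]) bookshelf();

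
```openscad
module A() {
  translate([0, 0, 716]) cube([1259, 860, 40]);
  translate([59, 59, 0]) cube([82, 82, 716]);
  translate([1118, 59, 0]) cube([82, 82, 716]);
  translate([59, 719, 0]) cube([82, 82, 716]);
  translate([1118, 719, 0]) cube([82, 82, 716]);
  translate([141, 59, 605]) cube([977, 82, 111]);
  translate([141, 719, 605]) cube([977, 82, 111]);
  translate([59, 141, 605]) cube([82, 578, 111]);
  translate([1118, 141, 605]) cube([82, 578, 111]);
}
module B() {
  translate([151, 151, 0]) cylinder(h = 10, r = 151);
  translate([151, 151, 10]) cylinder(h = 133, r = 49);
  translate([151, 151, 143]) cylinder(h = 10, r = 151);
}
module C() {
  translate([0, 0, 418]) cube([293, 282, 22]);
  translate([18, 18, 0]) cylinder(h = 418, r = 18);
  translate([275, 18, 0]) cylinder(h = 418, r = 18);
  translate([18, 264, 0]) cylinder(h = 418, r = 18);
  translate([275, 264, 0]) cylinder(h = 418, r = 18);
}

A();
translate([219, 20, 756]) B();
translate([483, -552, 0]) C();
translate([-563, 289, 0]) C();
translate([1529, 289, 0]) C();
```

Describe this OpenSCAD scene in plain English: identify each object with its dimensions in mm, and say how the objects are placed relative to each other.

A is a table with a 1259×860 mm rectangular top, 40 mm thick, top surface at z = 756 mm, supported by four 82×82 mm square legs, each inset 59 mm from the nearest pair of top edges, running from the floor. Four apron rails, 82 mm thick and 111 mm tall, run between adjacent legs with their top edges flush with the underside of the top and their outer faces flush with the legs' outer faces.

B is a spool: two coaxial disc flanges of radius 151 mm and thickness 10 mm, joined by a core cylinder of radius 49 mm and height 133 mm. The lower flange rests on z = 0 and the three cylinders share a vertical axis.

C is a simple wooden stool: a rectangular seat 293 mm (x) by 282 mm (y), 22 mm thick, top face at z = 440 mm, on four round legs, each 36 mm in diameter. The legs rest on z = 0, each leg's axis is inset half a diameter from the nearest pair of seat edges (so the leg's bounding box is flush with the corner).

The spool is on top of the table. Three stools sit around the table at the −y, −x, +x sides.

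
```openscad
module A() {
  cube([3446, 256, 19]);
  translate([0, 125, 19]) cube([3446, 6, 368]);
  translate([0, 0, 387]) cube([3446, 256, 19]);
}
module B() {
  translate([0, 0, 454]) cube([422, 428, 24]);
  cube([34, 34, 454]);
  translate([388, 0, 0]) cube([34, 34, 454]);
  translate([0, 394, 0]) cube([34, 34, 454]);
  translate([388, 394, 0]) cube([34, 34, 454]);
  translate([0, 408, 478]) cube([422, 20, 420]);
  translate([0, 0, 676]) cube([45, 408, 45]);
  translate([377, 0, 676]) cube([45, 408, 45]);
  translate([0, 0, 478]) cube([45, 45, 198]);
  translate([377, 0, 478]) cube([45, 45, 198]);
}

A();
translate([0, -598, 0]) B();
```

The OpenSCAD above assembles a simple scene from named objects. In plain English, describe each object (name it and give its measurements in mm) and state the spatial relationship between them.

A is an I-beam lying along x, 3446 mm long. Overall section height 406 mm. Two flanges 256 mm wide (y) and 19 mm thick, one on the floor and one at the top; a web 6 mm thick runs between them, centred on the flange width.

B is a chair: 422×428 mm seat, 24 mm thick, top at z = 478 mm, on four 34 mm square corner legs flush with the seat edges. A 20 mm thick backrest slab spans the full seat width, extending 420 mm above the seat top, its back face flush with the seat's +y edge. Two armrests of 45×45 mm section run along each side from the seat's front edge to the front of the backrest, top faces 243 mm above the seat top and outer faces flush with the seat's x-edges; a 45×45 mm post under the front of each armrest stands on the seat at the front corner.

The chair is on the floor beside the I-beam on its −y side.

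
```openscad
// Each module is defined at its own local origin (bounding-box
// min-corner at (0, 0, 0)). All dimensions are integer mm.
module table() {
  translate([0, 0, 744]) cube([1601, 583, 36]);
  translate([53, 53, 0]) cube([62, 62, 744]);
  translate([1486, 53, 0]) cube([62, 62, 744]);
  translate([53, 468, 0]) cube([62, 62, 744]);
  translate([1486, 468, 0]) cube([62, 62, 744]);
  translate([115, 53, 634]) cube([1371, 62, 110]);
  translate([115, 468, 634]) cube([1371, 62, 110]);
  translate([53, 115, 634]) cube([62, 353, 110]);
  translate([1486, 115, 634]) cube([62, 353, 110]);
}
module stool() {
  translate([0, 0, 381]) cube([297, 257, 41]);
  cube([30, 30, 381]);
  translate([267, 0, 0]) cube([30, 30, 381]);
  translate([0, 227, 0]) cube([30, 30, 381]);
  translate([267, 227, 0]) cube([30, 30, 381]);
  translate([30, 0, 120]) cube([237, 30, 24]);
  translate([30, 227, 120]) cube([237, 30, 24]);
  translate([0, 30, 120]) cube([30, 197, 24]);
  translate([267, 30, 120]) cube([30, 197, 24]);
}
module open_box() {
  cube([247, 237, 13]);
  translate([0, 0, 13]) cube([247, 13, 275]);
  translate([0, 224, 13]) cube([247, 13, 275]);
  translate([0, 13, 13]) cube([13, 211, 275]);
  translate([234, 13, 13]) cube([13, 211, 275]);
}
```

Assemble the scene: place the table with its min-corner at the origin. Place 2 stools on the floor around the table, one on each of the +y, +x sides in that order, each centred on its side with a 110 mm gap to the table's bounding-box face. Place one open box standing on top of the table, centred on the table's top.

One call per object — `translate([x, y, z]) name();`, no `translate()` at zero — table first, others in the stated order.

table();
translate([652, 693, 0]) stool();
translate([1711, 163, 0]) stool();
translate([677, 173, 780]) open_box();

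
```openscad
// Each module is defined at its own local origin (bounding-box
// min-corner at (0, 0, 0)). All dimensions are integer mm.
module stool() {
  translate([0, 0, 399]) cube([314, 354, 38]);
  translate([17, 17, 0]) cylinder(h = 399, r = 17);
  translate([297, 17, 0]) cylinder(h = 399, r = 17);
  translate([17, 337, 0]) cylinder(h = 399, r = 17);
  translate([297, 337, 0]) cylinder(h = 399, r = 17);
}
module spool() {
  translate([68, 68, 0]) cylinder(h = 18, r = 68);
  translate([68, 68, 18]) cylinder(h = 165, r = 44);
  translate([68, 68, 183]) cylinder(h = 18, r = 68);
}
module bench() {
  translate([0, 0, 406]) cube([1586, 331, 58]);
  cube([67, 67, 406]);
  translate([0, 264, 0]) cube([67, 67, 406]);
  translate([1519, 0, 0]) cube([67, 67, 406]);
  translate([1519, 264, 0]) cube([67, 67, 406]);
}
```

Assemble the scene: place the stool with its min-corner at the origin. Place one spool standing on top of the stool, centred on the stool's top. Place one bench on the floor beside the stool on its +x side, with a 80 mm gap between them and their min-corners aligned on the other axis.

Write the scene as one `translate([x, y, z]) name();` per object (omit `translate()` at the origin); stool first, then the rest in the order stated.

stool();
translate([89, 109, 437]) spool();
translate([394, 0, 0]) bench();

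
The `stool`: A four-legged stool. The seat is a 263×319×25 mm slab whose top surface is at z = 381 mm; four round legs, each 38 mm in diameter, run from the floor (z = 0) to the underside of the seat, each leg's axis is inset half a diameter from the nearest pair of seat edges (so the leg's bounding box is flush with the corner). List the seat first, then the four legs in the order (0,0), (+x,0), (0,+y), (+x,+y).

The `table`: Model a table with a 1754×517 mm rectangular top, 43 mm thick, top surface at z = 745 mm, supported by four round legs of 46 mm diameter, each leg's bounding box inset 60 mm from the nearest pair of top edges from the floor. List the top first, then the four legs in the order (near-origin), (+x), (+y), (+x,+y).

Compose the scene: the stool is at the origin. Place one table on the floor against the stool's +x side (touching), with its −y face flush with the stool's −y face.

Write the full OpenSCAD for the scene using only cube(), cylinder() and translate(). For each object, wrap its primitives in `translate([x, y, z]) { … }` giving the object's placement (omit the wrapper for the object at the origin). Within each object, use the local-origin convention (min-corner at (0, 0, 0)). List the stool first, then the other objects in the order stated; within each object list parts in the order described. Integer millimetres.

translate([0, 0, 356]) cube([263, 319, 25]);
translate([19, 19, 0]) cylinder(h = 356, r = 19);
translate([244, 19, 0]) cylinder(h = 356, r = 19);
translate([19, 300, 0]) cylinder(h = 356, r = 19);
translate([244, 300, 0]) cylinder(h = 356, r = 19);
translate([263, 0, 0]) {
  translate([0, 0, 702]) cube([1754, 517, 43]);
  translate([83, 83, 0]) cylinder(h = 702, r = 23);
  translate([1671, 83, 0]) cylinder(h = 702, r = 23);
  translate([83, 434, 0]) cylinder(h = 702, r = 23);
  translate([1671, 434, 0]) cylinder(h = 702, r = 23);
}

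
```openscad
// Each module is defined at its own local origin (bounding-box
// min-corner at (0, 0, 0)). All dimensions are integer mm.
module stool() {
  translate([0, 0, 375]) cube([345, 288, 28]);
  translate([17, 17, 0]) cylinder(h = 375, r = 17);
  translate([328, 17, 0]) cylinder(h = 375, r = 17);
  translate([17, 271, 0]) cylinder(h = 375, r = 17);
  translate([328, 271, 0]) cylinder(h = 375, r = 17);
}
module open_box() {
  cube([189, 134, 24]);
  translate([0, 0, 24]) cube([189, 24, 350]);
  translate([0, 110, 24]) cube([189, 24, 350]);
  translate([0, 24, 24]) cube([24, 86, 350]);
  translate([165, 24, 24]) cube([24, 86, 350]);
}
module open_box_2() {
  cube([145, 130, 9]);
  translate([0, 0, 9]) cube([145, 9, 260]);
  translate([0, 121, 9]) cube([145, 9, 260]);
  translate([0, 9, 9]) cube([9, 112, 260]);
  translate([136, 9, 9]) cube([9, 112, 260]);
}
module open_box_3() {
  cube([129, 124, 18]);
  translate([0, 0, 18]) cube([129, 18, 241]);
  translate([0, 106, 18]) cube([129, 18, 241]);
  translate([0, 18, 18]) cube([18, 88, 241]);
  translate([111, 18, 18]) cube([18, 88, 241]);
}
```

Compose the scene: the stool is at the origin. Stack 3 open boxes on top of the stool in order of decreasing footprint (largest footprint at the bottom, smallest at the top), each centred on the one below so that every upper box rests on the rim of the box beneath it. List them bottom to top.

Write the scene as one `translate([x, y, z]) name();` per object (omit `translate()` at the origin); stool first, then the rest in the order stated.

stool();
translate([78, 77, 403]) open_box();
translate([100, 79, 777]) open_box_2();
translate([108, 82, 1046]) open_box_3();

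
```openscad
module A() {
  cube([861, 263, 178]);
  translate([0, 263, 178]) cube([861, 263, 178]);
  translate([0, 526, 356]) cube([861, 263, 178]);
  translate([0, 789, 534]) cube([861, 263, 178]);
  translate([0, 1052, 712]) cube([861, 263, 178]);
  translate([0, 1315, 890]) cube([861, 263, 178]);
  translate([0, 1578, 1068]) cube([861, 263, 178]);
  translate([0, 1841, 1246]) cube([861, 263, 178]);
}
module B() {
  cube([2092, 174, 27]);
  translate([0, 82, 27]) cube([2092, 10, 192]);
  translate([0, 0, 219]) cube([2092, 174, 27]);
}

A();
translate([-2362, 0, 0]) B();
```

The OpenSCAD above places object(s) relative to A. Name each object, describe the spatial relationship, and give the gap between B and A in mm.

The I-beam's nearest face is 270 mm from the staircase's −x face.

A is a staircase. B is an I-beam. The I-beam is on the floor beside the staircase on its −x side. The gap between the I-beam and the staircase is 270 mm.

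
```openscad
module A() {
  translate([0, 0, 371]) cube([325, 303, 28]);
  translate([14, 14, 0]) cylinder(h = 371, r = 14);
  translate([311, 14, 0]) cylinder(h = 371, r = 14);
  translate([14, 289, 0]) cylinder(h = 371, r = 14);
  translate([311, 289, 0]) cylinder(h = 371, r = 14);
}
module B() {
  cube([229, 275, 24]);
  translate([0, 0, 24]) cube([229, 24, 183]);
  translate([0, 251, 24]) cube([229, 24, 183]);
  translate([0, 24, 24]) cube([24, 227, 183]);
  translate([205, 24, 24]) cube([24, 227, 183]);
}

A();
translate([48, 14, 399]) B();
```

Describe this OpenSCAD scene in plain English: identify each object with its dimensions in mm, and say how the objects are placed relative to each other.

A is a four-legged stool. The seat is a 325×303×28 mm slab whose top surface is at z = 399 mm; four round legs, each 28 mm in diameter, run from the floor (z = 0) to the underside of the seat, each leg's axis is inset half a diameter from the nearest pair of seat edges (so the leg's bounding box is flush with the corner).

B is an open-topped rectangular box: outside dimensions 229×275×207 mm, with a uniform wall and base thickness of 24 mm. The base is a full 229×275 slab on the floor; four walls sit on top of the base. The front and back walls (the −y and +y sides) span the full width; the two side walls fit between them.

The open box is on top of the stool, centred.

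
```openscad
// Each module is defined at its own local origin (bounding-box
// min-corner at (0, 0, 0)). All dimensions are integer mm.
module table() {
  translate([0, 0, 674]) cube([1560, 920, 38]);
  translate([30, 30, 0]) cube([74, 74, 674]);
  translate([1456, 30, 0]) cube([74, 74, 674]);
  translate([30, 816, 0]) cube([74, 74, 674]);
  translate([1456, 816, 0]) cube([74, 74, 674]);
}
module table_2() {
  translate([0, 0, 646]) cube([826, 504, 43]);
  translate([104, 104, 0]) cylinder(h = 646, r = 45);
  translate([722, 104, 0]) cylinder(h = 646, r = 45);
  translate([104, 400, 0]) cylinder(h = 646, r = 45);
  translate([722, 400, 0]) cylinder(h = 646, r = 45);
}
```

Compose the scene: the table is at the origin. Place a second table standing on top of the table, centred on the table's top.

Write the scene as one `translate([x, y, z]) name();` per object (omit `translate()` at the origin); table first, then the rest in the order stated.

table();
translate([367, 208, 712]) table_2();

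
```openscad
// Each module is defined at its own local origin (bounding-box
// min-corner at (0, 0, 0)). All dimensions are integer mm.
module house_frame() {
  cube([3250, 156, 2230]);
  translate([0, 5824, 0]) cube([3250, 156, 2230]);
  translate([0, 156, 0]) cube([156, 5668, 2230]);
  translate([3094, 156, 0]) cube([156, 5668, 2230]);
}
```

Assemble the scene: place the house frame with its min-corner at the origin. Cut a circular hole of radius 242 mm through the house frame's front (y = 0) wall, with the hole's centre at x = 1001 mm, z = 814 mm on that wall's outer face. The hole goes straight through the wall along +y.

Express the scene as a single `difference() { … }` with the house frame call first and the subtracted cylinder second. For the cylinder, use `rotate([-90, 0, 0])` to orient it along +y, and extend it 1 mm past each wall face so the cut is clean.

difference() {
  house_frame();
  translate([1001, -1, 814]) rotate([-90, 0, 0]) cylinder(h = 158, r = 242);
}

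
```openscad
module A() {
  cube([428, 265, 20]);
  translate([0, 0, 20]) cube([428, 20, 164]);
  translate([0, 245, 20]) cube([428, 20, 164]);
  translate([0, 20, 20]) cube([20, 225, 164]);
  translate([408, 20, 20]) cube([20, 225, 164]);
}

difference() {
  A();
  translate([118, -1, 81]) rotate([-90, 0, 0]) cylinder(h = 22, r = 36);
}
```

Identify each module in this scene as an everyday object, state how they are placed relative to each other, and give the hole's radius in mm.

A is an open box. The open box has a circular hole through its front wall. The hole's radius is 36 mm.

The subtracted cylinder has r = 36 mm.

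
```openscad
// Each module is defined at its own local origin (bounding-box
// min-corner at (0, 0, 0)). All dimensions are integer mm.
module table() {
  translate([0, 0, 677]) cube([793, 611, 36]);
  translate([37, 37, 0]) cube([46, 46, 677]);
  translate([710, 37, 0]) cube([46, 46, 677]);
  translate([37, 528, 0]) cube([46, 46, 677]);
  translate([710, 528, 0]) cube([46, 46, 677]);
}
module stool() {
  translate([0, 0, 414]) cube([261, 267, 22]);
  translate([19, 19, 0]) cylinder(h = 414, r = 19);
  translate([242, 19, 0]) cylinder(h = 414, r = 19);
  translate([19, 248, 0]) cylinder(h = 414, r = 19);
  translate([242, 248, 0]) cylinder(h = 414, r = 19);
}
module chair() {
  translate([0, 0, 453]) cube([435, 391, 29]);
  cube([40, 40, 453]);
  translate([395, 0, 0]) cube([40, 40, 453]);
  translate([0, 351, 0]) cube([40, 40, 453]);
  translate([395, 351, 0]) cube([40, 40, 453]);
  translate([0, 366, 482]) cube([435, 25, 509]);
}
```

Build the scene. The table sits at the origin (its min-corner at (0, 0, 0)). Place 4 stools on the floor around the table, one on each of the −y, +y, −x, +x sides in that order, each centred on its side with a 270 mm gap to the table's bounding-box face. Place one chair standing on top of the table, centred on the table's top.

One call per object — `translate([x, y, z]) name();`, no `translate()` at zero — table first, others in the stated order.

table();
translate([266, -537, 0]) stool();
translate([266, 881, 0]) stool();
translate([-531, 172, 0]) stool();
translate([1063, 172, 0]) stool();
translate([179, 110, 713]) chair();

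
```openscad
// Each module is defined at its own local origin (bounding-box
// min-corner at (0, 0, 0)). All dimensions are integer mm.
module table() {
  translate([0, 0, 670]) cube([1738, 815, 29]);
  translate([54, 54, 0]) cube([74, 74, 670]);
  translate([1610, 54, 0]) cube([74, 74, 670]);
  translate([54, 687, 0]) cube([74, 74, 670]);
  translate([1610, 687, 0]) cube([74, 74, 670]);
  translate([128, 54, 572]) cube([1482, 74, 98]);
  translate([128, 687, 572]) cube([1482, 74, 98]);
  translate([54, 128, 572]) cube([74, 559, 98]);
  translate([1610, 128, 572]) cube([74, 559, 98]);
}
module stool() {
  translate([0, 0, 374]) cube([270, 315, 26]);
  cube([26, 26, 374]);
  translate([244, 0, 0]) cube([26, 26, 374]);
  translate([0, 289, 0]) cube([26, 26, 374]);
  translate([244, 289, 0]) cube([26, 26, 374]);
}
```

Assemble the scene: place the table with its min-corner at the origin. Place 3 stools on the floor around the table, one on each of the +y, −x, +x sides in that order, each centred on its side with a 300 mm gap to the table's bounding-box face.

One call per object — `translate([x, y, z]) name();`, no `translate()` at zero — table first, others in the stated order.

table();
translate([734, 1115, 0]) stool();
translate([-570, 250, 0]) stool();
translate([2038, 250, 0]) stool();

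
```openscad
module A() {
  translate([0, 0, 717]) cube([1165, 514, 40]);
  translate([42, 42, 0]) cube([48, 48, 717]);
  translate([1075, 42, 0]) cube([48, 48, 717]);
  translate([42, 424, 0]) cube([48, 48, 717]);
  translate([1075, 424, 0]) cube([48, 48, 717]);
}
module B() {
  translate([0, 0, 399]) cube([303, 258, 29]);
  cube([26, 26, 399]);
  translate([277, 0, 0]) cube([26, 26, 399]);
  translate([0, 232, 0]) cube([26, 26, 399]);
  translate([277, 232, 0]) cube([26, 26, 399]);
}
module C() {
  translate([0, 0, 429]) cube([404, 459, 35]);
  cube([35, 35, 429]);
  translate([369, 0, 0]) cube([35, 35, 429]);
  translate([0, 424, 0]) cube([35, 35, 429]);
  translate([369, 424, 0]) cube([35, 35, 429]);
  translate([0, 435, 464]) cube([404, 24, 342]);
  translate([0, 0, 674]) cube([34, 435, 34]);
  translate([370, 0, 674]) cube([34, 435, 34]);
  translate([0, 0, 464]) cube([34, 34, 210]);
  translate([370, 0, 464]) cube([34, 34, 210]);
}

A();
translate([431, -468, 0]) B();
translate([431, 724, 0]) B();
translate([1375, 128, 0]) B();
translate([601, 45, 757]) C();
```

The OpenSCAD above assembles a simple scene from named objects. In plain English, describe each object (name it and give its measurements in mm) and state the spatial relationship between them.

A is a table: top 1165 mm (x) × 514 mm (y), 40 mm thick, upper face at z = 757 mm, on four 48×48 mm square legs, each inset 42 mm from the nearest pair of top edges, running from z = 0 to the bottom of the top.

B is a four-legged stool. The seat is a 303×258×29 mm slab whose top surface is at z = 428 mm; four square legs, each 26×26 mm in cross-section, run from the floor (z = 0) to the underside of the seat, each flush with a corner of the seat.

C is a chair. The seat is a 404×459×35 mm slab with its top at z = 464 mm, on four 35×35 mm corner legs (flush with the seat edges, standing on z = 0). A flat backrest 24 mm thick, 342 mm tall, spans the full seat width and rises from the seat top along its +y edge, rear face flush with the rear of the seat. Two armrests of 34×34 mm section run along each side from the seat's front edge to the front of the backrest, top faces 244 mm above the seat top and outer faces flush with the seat's x-edges; a 34×34 mm post under the front of each armrest stands on the seat at the front corner.

Three stools sit around the table at the −y, +y, +x sides. The chair is on top of the table.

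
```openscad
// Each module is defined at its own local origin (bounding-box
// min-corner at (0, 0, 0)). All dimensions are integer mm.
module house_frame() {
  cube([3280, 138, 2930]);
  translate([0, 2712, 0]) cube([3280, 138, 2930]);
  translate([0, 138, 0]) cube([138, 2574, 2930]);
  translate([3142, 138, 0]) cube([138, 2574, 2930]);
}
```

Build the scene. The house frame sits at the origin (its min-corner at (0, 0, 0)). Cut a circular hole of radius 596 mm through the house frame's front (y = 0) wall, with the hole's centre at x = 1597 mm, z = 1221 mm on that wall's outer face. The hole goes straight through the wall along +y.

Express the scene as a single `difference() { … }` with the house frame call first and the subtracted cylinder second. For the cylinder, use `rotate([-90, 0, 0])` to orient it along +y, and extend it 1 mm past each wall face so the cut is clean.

difference() {
  house_frame();
  translate([1597, -1, 1221]) rotate([-90, 0, 0]) cylinder(h = 140, r = 596);
}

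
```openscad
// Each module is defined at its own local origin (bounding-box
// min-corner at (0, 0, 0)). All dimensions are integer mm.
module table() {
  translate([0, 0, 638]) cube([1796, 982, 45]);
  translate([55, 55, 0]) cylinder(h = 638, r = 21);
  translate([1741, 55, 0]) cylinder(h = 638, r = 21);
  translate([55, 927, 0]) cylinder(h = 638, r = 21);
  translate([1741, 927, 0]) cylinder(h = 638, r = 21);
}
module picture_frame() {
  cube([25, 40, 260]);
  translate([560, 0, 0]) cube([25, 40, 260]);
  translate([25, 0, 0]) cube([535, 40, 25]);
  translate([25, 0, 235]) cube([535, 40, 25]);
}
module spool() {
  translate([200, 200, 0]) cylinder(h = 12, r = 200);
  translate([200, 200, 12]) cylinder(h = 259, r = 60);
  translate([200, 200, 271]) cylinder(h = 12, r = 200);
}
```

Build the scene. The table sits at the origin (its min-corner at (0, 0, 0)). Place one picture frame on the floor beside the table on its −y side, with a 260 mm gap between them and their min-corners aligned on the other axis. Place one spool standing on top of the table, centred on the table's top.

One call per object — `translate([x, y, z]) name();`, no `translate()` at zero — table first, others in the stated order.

table();
translate([0, -300, 0]) picture_frame();
translate([698, 291, 683]) spool();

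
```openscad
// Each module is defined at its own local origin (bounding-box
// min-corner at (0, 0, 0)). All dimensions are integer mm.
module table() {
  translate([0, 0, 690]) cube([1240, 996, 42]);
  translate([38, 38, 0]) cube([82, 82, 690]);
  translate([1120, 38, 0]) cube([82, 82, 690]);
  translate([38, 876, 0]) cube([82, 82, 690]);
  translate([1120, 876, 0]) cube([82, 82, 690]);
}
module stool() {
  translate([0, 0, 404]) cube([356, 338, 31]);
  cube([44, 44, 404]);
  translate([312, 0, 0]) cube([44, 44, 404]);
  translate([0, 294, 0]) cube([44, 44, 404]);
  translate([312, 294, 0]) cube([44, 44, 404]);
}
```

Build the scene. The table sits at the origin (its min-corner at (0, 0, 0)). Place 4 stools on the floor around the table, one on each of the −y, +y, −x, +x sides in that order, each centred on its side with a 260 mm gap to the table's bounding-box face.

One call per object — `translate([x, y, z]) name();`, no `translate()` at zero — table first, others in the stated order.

table();
translate([442, -598, 0]) stool();
translate([442, 1256, 0]) stool();
translate([-616, 329, 0]) stool();
translate([1500, 329, 0]) stool();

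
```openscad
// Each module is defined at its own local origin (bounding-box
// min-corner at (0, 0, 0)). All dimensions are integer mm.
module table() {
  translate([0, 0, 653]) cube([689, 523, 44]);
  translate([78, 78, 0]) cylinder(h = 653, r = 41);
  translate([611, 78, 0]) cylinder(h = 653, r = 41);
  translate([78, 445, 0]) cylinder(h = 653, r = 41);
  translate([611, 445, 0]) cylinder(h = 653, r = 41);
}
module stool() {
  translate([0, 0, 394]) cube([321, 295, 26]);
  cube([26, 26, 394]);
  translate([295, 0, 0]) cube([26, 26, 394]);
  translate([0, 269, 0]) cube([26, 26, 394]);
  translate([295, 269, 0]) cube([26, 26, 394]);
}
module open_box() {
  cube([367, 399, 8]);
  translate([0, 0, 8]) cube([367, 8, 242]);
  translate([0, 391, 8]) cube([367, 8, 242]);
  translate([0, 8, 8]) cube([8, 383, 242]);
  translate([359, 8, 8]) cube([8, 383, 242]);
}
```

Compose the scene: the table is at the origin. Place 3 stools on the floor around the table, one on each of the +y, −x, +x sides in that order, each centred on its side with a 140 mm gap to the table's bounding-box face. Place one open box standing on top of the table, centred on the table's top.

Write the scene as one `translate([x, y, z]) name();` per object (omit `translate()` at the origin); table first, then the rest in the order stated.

table();
translate([184, 663, 0]) stool();
translate([-461, 114, 0]) stool();
translate([829, 114, 0]) stool();
translate([161, 62, 697]) open_box();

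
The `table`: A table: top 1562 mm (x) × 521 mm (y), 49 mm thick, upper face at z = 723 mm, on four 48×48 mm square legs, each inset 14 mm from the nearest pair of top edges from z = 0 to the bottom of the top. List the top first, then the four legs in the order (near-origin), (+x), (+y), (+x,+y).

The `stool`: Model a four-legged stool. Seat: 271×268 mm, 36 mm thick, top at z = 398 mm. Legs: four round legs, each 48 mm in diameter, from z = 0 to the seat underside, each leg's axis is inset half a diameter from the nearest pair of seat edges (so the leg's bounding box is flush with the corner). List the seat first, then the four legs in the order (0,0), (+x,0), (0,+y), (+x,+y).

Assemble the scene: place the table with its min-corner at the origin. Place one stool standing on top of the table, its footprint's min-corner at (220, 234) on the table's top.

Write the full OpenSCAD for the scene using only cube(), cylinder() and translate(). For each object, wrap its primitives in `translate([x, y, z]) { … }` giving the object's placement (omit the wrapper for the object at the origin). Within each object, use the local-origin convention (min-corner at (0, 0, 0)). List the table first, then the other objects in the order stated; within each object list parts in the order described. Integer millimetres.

translate([0, 0, 674]) cube([1562, 521, 49]);
translate([14, 14, 0]) cube([48, 48, 674]);
translate([1500, 14, 0]) cube([48, 48, 674]);
translate([14, 459, 0]) cube([48, 48, 674]);
translate([1500, 459, 0]) cube([48, 48, 674]);
translate([220, 234, 723]) {
  translate([0, 0, 362]) cube([271, 268, 36]);
  translate([24, 24, 0]) cylinder(h = 362, r = 24);
  translate([247, 24, 0]) cylinder(h = 362, r = 24);
  translate([24, 244, 0]) cylinder(h = 362, r = 24);
  translate([247, 244, 0]) cylinder(h = 362, r = 24);
}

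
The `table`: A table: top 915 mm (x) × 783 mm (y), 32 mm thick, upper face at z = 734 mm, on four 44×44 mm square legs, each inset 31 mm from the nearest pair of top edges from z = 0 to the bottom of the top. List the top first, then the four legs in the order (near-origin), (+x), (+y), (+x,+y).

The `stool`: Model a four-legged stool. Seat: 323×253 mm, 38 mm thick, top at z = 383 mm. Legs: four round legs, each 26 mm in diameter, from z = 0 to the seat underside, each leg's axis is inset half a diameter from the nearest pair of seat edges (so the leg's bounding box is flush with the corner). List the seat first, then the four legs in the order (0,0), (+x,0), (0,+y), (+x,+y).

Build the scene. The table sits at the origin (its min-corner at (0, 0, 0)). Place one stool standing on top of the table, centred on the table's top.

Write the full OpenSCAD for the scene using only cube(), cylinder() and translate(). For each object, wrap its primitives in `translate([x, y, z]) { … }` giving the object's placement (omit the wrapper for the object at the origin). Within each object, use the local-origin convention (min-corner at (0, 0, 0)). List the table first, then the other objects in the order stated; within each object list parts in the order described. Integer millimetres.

translate([0, 0, 702]) cube([915, 783, 32]);
translate([31, 31, 0]) cube([44, 44, 702]);
translate([840, 31, 0]) cube([44, 44, 702]);
translate([31, 708, 0]) cube([44, 44, 702]);
translate([840, 708, 0]) cube([44, 44, 702]);
translate([296, 265, 734]) {
  translate([0, 0, 345]) cube([323, 253, 38]);
  translate([13, 13, 0]) cylinder(h = 345, r = 13);
  translate([310, 13, 0]) cylinder(h = 345, r = 13);
  translate([13, 240, 0]) cylinder(h = 345, r = 13);
  translate([310, 240, 0]) cylinder(h = 345, r = 13);
}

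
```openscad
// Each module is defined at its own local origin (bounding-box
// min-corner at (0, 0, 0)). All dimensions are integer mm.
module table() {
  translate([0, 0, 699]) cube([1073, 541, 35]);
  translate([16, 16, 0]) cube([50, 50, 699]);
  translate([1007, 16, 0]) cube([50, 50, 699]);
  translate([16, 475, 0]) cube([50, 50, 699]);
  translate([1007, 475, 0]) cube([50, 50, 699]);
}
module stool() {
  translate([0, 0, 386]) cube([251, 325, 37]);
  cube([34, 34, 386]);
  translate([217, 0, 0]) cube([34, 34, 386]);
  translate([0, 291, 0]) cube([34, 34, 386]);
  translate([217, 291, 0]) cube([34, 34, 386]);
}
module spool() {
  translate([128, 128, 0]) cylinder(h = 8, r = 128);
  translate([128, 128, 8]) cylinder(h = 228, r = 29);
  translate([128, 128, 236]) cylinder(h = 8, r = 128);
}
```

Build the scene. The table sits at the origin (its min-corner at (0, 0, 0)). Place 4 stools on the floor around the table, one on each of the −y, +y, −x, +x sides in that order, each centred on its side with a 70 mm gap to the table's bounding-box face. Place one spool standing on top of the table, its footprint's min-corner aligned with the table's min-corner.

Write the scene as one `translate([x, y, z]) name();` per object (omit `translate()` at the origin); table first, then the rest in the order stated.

table();
translate([411, -395, 0]) stool();
translate([411, 611, 0]) stool();
translate([-321, 108, 0]) stool();
translate([1143, 108, 0]) stool();
translate([0, 0, 734]) spool();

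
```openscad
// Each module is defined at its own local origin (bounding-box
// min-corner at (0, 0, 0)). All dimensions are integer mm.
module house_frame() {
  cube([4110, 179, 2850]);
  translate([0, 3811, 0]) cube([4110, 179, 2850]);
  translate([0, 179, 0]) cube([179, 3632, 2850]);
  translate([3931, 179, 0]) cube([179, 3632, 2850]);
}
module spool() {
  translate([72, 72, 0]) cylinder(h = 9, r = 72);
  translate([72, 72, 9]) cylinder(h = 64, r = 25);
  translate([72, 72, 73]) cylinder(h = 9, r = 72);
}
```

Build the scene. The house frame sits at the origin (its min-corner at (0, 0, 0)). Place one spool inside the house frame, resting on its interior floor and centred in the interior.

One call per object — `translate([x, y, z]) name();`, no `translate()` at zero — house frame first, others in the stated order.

house_frame();
translate([1983, 1923, 0]) spool();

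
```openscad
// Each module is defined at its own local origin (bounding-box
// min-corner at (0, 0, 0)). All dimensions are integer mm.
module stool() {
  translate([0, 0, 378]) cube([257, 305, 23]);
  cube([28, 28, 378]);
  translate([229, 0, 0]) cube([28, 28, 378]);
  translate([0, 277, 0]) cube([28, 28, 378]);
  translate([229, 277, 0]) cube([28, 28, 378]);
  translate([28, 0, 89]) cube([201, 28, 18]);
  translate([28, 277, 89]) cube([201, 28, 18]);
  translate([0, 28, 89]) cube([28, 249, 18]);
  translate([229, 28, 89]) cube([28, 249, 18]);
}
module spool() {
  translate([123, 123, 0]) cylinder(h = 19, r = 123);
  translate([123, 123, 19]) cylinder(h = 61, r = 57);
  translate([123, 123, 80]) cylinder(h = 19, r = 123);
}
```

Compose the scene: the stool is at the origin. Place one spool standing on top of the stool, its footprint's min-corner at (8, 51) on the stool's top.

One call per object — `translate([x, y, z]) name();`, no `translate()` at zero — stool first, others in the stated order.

stool();
translate([8, 51, 401]) spool();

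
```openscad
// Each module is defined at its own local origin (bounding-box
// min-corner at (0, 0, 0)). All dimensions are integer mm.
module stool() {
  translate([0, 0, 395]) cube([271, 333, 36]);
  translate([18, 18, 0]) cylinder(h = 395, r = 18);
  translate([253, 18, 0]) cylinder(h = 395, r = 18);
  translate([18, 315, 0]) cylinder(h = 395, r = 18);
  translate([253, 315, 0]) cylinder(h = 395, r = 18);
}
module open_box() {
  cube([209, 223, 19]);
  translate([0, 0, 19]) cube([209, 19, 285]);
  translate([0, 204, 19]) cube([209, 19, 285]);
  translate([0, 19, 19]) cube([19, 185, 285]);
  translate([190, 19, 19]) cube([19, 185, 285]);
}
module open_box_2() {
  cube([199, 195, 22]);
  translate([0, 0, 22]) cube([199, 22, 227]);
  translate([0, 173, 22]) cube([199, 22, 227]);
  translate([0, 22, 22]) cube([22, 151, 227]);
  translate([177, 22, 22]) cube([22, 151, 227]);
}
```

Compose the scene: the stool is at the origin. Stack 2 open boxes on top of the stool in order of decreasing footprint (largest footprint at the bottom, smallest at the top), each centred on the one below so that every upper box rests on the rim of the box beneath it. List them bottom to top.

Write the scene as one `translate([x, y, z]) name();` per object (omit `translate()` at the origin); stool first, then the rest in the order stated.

stool();
translate([31, 55, 431]) open_box();
translate([36, 69, 735]) open_box_2();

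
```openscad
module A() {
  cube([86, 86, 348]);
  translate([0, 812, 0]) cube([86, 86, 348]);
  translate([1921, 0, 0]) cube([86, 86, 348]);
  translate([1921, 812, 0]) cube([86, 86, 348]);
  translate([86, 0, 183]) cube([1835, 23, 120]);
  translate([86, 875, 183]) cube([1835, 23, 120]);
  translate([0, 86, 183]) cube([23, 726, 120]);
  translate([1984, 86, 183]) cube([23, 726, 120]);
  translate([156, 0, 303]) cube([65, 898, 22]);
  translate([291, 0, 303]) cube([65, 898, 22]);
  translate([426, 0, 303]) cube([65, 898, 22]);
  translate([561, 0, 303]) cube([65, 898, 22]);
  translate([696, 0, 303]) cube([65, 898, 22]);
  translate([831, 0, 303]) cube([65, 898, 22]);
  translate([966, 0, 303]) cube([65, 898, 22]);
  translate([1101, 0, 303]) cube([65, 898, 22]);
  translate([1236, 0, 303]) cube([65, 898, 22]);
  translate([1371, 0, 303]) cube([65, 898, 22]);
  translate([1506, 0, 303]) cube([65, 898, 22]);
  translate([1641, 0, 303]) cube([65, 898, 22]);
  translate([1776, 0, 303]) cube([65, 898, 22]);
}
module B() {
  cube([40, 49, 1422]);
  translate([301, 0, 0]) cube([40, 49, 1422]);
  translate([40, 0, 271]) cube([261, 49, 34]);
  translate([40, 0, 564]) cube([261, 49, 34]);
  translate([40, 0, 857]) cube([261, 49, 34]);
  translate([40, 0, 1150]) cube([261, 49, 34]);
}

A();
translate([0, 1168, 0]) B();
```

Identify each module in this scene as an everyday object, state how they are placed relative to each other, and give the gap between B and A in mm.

The ladder's nearest face is 270 mm from the bed frame's +y face.

A is a bed frame. B is a ladder. The ladder is on the floor beside the bed frame on its +y side. The gap between the ladder and the bed frame is 270 mm.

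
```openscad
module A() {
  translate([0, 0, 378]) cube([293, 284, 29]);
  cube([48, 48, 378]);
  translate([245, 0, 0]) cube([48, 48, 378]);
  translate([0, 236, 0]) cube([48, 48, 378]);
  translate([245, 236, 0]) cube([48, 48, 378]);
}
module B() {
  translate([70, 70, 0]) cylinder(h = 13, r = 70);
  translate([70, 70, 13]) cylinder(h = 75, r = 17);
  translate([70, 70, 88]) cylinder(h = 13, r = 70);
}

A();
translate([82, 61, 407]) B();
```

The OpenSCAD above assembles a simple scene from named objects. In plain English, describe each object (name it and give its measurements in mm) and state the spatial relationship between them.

A is a four-legged stool. The seat is a 293×284×29 mm slab whose top surface is at z = 407 mm; four square legs, each 48×48 mm in cross-section, run from the floor (z = 0) to the underside of the seat, each flush with a corner of the seat.

B is a spool: two coaxial disc flanges of radius 70 mm and thickness 13 mm, joined by a core cylinder of radius 17 mm and height 75 mm. The lower flange rests on z = 0 and the three cylinders share a vertical axis.

The spool is on top of the stool.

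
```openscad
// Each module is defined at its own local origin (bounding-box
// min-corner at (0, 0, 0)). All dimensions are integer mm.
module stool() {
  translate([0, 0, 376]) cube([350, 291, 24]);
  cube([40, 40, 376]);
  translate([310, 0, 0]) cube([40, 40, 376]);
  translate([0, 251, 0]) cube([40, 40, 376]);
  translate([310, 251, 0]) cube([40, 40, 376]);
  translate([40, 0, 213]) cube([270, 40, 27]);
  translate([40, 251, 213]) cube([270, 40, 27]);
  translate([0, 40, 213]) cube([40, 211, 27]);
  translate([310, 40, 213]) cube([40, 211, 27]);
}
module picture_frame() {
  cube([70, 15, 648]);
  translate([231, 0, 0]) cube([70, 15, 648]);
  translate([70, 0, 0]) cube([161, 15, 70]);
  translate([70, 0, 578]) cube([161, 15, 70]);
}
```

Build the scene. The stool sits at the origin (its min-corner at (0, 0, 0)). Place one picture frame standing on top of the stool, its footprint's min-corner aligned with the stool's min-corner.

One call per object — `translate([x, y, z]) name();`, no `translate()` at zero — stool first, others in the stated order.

stool();
translate([0, 0, 400]) picture_frame();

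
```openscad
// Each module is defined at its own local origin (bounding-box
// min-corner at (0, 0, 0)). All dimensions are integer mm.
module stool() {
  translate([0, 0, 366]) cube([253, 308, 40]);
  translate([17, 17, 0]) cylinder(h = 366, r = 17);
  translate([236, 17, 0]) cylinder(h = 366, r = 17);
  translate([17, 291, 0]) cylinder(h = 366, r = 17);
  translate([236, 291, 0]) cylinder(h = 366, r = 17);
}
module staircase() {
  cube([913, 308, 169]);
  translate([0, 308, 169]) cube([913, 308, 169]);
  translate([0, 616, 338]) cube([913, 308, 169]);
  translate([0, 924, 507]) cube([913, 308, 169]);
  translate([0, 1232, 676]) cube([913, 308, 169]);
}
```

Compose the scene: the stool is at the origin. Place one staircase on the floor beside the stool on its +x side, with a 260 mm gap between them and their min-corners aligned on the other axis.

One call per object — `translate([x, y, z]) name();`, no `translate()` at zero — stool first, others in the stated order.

stool();
translate([513, 0, 0]) staircase();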